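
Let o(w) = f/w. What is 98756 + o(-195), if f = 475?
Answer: 3851389/39 ≈ 98754.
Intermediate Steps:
o(w) = 475/w
98756 + o(-195) = 98756 + 475/(-195) = 98756 + 475*(-1/195) = 98756 - 95/39 = 3851389/39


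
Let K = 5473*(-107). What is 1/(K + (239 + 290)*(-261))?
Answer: -1/723680 ≈ -1.3818e-6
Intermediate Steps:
K = -585611
1/(K + (239 + 290)*(-261)) = 1/(-585611 + (239 + 290)*(-261)) = 1/(-585611 + 529*(-261)) = 1/(-585611 - 138069) = 1/(-723680) = -1/723680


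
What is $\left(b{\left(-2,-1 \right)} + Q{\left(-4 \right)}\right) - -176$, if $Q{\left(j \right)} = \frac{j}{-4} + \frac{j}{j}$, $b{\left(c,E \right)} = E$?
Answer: $177$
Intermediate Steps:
$Q{\left(j \right)} = 1 - \frac{j}{4}$ ($Q{\left(j \right)} = j \left(- \frac{1}{4}\right) + 1 = - \frac{j}{4} + 1 = 1 - \frac{j}{4}$)
$\left(b{\left(-2,-1 \right)} + Q{\left(-4 \right)}\right) - -176 = \left(-1 + \left(1 - -1\right)\right) - -176 = \left(-1 + \left(1 + 1\right)\right) + 176 = \left(-1 + 2\right) + 176 = 1 + 176 = 177$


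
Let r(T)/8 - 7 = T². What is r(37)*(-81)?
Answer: -891648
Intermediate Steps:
r(T) = 56 + 8*T²
r(37)*(-81) = (56 + 8*37²)*(-81) = (56 + 8*1369)*(-81) = (56 + 10952)*(-81) = 11008*(-81) = -891648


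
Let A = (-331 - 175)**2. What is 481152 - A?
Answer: 225116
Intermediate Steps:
A = 256036 (A = (-506)**2 = 256036)
481152 - A = 481152 - 1*256036 = 481152 - 256036 = 225116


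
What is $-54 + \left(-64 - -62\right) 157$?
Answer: $-368$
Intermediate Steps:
$-54 + \left(-64 - -62\right) 157 = -54 + \left(-64 + 62\right) 157 = -54 - 314 = -368$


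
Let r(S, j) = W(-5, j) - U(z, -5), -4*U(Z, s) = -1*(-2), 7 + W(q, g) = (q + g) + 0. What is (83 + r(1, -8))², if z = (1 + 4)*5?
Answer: 16129/4 ≈ 4032.3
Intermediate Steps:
W(q, g) = -7 + g + q (W(q, g) = -7 + ((q + g) + 0) = -7 + ((g + q) + 0) = -7 + (g + q) = -7 + g + q)
z = 25 (z = 5*5 = 25)
U(Z, s) = -½ (U(Z, s) = -(-1)*(-2)/4 = -¼*2 = -½)
r(S, j) = -23/2 + j (r(S, j) = (-7 + j - 5) - 1*(-½) = (-12 + j) + ½ = -23/2 + j)
(83 + r(1, -8))² = (83 + (-23/2 - 8))² = (83 - 39/2)² = (127/2)² = 16129/4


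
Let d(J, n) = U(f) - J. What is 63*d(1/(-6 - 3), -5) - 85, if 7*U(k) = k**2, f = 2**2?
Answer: 66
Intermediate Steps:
f = 4
U(k) = k**2/7
d(J, n) = 16/7 - J (d(J, n) = (1/7)*4**2 - J = (1/7)*16 - J = 16/7 - J)
63*d(1/(-6 - 3), -5) - 85 = 63*(16/7 - 1/(-6 - 3)) - 85 = 63*(16/7 - 1/(-9)) - 85 = 63*(16/7 - 1*(-1/9)) - 85 = 63*(16/7 + 1/9) - 85 = 63*(151/63) - 85 = 151 - 85 = 66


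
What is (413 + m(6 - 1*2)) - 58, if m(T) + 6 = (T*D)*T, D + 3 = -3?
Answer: 253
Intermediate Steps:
D = -6 (D = -3 - 3 = -6)
m(T) = -6 - 6*T² (m(T) = -6 + (T*(-6))*T = -6 + (-6*T)*T = -6 - 6*T²)
(413 + m(6 - 1*2)) - 58 = (413 + (-6 - 6*(6 - 1*2)²)) - 58 = (413 + (-6 - 6*(6 - 2)²)) - 58 = (413 + (-6 - 6*4²)) - 58 = (413 + (-6 - 6*16)) - 58 = (413 + (-6 - 96)) - 58 = (413 - 102) - 58 = 311 - 58 = 253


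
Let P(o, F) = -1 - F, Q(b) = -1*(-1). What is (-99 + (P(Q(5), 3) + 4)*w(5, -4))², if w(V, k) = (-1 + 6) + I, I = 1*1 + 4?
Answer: 9801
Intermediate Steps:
Q(b) = 1
I = 5 (I = 1 + 4 = 5)
w(V, k) = 10 (w(V, k) = (-1 + 6) + 5 = 5 + 5 = 10)
(-99 + (P(Q(5), 3) + 4)*w(5, -4))² = (-99 + ((-1 - 1*3) + 4)*10)² = (-99 + ((-1 - 3) + 4)*10)² = (-99 + (-4 + 4)*10)² = (-99 + 0*10)² = (-99 + 0)² = (-99)² = 9801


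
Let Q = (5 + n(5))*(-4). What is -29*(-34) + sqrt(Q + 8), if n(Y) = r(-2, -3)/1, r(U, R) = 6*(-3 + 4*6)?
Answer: 986 + 2*I*sqrt(129) ≈ 986.0 + 22.716*I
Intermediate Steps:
r(U, R) = 126 (r(U, R) = 6*(-3 + 24) = 6*21 = 126)
n(Y) = 126 (n(Y) = 126/1 = 126*1 = 126)
Q = -524 (Q = (5 + 126)*(-4) = 131*(-4) = -524)
-29*(-34) + sqrt(Q + 8) = -29*(-34) + sqrt(-524 + 8) = 986 + sqrt(-516) = 986 + 2*I*sqrt(129)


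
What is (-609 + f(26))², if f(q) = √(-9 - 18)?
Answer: 370854 - 3654*I*√3 ≈ 3.7085e+5 - 6328.9*I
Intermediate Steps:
f(q) = 3*I*√3 (f(q) = √(-27) = 3*I*√3)
(-609 + f(26))² = (-609 + 3*I*√3)²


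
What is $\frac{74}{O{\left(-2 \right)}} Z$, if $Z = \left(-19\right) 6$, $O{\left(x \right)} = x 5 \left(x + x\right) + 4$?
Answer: $- \frac{2109}{11} \approx -191.73$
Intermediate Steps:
$O{\left(x \right)} = 4 + 10 x^{2}$ ($O{\left(x \right)} = x 5 \cdot 2 x + 4 = x 10 x + 4 = 10 x^{2} + 4 = 4 + 10 x^{2}$)
$Z = -114$
$\frac{74}{O{\left(-2 \right)}} Z = \frac{74}{4 + 10 \left(-2\right)^{2}} \left(-114\right) = \frac{74}{4 + 10 \cdot 4} \left(-114\right) = \frac{74}{4 + 40} \left(-114\right) = \frac{74}{44} \left(-114\right) = 74 \cdot \frac{1}{44} \left(-114\right) = \frac{37}{22} \left(-114\right) = - \frac{2109}{11}$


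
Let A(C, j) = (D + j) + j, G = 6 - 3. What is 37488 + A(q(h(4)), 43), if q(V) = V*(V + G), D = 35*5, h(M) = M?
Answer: 37749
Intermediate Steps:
G = 3
D = 175
q(V) = V*(3 + V) (q(V) = V*(V + 3) = V*(3 + V))
A(C, j) = 175 + 2*j (A(C, j) = (175 + j) + j = 175 + 2*j)
37488 + A(q(h(4)), 43) = 37488 + (175 + 2*43) = 37488 + (175 + 86) = 37488 + 261 = 37749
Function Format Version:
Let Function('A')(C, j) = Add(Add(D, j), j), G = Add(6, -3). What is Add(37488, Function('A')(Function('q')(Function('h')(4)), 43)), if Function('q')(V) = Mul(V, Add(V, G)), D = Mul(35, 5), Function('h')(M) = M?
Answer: 37749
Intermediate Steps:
G = 3
D = 175
Function('q')(V) = Mul(V, Add(3, V)) (Function('q')(V) = Mul(V, Add(V, 3)) = Mul(V, Add(3, V)))
Function('A')(C, j) = Add(175, Mul(2, j)) (Function('A')(C, j) = Add(Add(175, j), j) = Add(175, Mul(2, j)))
Add(37488, Function('A')(Function('q')(Function('h')(4)), 43)) = Add(37488, Add(175, Mul(2, 43))) = Add(37488, Add(175, 86)) = Add(37488, 261) = 37749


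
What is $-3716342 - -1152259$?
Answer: $-2564083$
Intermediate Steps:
$-3716342 - -1152259 = -3716342 + \left(-979534 + 2131793\right) = -3716342 + 1152259 = -2564083$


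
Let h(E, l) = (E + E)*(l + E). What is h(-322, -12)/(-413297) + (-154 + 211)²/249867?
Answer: -5822510031/11474364611 ≈ -0.50744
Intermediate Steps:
h(E, l) = 2*E*(E + l) (h(E, l) = (2*E)*(E + l) = 2*E*(E + l))
h(-322, -12)/(-413297) + (-154 + 211)²/249867 = (2*(-322)*(-322 - 12))/(-413297) + (-154 + 211)²/249867 = (2*(-322)*(-334))*(-1/413297) + 57²*(1/249867) = 215096*(-1/413297) + 3249*(1/249867) = -215096/413297 + 361/27763 = -5822510031/11474364611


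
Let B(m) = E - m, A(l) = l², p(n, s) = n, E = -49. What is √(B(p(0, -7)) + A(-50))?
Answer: √2451 ≈ 49.508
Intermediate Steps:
B(m) = -49 - m
√(B(p(0, -7)) + A(-50)) = √((-49 - 1*0) + (-50)²) = √((-49 + 0) + 2500) = √(-49 + 2500) = √2451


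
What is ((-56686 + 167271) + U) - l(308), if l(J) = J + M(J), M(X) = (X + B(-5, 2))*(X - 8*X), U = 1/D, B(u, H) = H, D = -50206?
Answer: 39092249221/50206 ≈ 7.7864e+5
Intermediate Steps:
U = -1/50206 (U = 1/(-50206) = -1/50206 ≈ -1.9918e-5)
M(X) = -7*X*(2 + X) (M(X) = (X + 2)*(X - 8*X) = (2 + X)*(-7*X) = -7*X*(2 + X))
l(J) = J - 7*J*(2 + J)
((-56686 + 167271) + U) - l(308) = ((-56686 + 167271) - 1/50206) - 308*(-13 - 7*308) = (110585 - 1/50206) - 308*(-13 - 2156) = 5552030509/50206 - 308*(-2169) = 5552030509/50206 - 1*(-668052) = 5552030509/50206 + 668052 = 39092249221/50206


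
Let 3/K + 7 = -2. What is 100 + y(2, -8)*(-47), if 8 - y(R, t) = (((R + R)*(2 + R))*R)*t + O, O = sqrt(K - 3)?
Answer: -12308 + 47*I*sqrt(30)/3 ≈ -12308.0 + 85.81*I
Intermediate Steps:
K = -1/3 (K = 3/(-7 - 2) = 3/(-9) = 3*(-1/9) = -1/3 ≈ -0.33333)
O = I*sqrt(30)/3 (O = sqrt(-1/3 - 3) = sqrt(-10/3) = I*sqrt(30)/3 ≈ 1.8257*I)
y(R, t) = 8 - I*sqrt(30)/3 - 2*t*R**2*(2 + R) (y(R, t) = 8 - ((((R + R)*(2 + R))*R)*t + I*sqrt(30)/3) = 8 - ((((2*R)*(2 + R))*R)*t + I*sqrt(30)/3) = 8 - (((2*R*(2 + R))*R)*t + I*sqrt(30)/3) = 8 - ((2*R**2*(2 + R))*t + I*sqrt(30)/3) = 8 - (2*t*R**2*(2 + R) + I*sqrt(30)/3) = 8 - (I*sqrt(30)/3 + 2*t*R**2*(2 + R)) = 8 + (-I*sqrt(30)/3 - 2*t*R**2*(2 + R)) = 8 - I*sqrt(30)/3 - 2*t*R**2*(2 + R))
100 + y(2, -8)*(-47) = 100 + (8 - 4*(-8)*2**2 - 2*(-8)*2**3 - I*sqrt(30)/3)*(-47) = 100 + (8 - 4*(-8)*4 - 2*(-8)*8 - I*sqrt(30)/3)*(-47) = 100 + (8 + 128 + 128 - I*sqrt(30)/3)*(-47) = 100 + (264 - I*sqrt(30)/3)*(-47) = 100 + (-12408 + 47*I*sqrt(30)/3) = -12308 + 47*I*sqrt(30)/3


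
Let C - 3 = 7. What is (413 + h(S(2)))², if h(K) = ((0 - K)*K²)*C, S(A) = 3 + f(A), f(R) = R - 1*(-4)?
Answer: 47293129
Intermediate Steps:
f(R) = 4 + R (f(R) = R + 4 = 4 + R)
C = 10 (C = 3 + 7 = 10)
S(A) = 7 + A (S(A) = 3 + (4 + A) = 7 + A)
h(K) = -10*K³ (h(K) = ((0 - K)*K²)*10 = ((-K)*K²)*10 = -K³*10 = -10*K³)
(413 + h(S(2)))² = (413 - 10*(7 + 2)³)² = (413 - 10*9³)² = (413 - 10*729)² = (413 - 7290)² = (-6877)² = 47293129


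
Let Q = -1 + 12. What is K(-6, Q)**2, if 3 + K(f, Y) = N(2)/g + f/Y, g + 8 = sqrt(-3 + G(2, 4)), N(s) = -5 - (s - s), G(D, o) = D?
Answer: 175440/20449 - 838*I/1859 ≈ 8.5794 - 0.45078*I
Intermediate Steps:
Q = 11
N(s) = -5 (N(s) = -5 - 1*0 = -5 + 0 = -5)
g = -8 + I (g = -8 + sqrt(-3 + 2) = -8 + sqrt(-1) = -8 + I ≈ -8.0 + 1.0*I)
K(f, Y) = -3 - (-8 - I)/13 + f/Y (K(f, Y) = -3 + (-5*(-8 - I)/65 + f/Y) = -3 + (-(-8 - I)/13 + f/Y) = -3 - (-8 - I)/13 + f/Y)
K(-6, Q)**2 = ((-6 + (1/13)*11*(-31 + I))/11)**2 = ((-6 + (-341/13 + 11*I/13))/11)**2 = ((-419/13 + 11*I/13)/11)**2 = (-419/143 + I/13)**2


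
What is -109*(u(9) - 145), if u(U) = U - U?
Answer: 15805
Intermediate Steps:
u(U) = 0
-109*(u(9) - 145) = -109*(0 - 145) = -109*(-145) = 15805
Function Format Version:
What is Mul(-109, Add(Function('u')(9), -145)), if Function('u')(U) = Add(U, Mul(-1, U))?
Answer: 15805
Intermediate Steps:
Function('u')(U) = 0
Mul(-109, Add(Function('u')(9), -145)) = Mul(-109, Add(0, -145)) = Mul(-109, -145) = 15805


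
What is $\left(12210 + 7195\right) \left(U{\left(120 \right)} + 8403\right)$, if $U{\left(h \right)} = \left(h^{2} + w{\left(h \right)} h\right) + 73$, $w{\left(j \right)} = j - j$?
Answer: $443908780$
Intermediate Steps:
$w{\left(j \right)} = 0$
$U{\left(h \right)} = 73 + h^{2}$ ($U{\left(h \right)} = \left(h^{2} + 0 h\right) + 73 = \left(h^{2} + 0\right) + 73 = h^{2} + 73 = 73 + h^{2}$)
$\left(12210 + 7195\right) \left(U{\left(120 \right)} + 8403\right) = \left(12210 + 7195\right) \left(\left(73 + 120^{2}\right) + 8403\right) = 19405 \left(\left(73 + 14400\right) + 8403\right) = 19405 \left(14473 + 8403\right) = 19405 \cdot 22876 = 443908780$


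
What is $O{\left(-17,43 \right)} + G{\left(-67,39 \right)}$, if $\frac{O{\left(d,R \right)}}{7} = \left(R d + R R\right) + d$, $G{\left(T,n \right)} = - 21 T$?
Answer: $9114$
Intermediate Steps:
$O{\left(d,R \right)} = 7 d + 7 R^{2} + 7 R d$ ($O{\left(d,R \right)} = 7 \left(\left(R d + R R\right) + d\right) = 7 \left(\left(R d + R^{2}\right) + d\right) = 7 \left(\left(R^{2} + R d\right) + d\right) = 7 \left(d + R^{2} + R d\right) = 7 d + 7 R^{2} + 7 R d$)
$O{\left(-17,43 \right)} + G{\left(-67,39 \right)} = \left(7 \left(-17\right) + 7 \cdot 43^{2} + 7 \cdot 43 \left(-17\right)\right) - -1407 = \left(-119 + 7 \cdot 1849 - 5117\right) + 1407 = \left(-119 + 12943 - 5117\right) + 1407 = 7707 + 1407 = 9114$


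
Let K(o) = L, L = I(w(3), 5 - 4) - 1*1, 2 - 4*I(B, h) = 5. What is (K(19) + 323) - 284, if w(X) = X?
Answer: 149/4 ≈ 37.250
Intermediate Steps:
I(B, h) = -¾ (I(B, h) = ½ - ¼*5 = ½ - 5/4 = -¾)
L = -7/4 (L = -¾ - 1*1 = -¾ - 1 = -7/4 ≈ -1.7500)
K(o) = -7/4
(K(19) + 323) - 284 = (-7/4 + 323) - 284 = 1285/4 - 284 = 149/4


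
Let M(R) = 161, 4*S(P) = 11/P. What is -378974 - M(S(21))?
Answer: -379135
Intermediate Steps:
S(P) = 11/(4*P) (S(P) = (11/P)/4 = 11/(4*P))
-378974 - M(S(21)) = -378974 - 1*161 = -378974 - 161 = -379135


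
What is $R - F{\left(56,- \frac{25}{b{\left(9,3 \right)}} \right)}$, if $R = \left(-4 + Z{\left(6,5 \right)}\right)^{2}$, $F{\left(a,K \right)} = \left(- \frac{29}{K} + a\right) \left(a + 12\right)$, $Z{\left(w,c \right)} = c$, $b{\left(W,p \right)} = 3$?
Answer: $- \frac{101091}{25} \approx -4043.6$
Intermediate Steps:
$F{\left(a,K \right)} = \left(12 + a\right) \left(a - \frac{29}{K}\right)$ ($F{\left(a,K \right)} = \left(a - \frac{29}{K}\right) \left(12 + a\right) = \left(12 + a\right) \left(a - \frac{29}{K}\right)$)
$R = 1$ ($R = \left(-4 + 5\right)^{2} = 1^{2} = 1$)
$R - F{\left(56,- \frac{25}{b{\left(9,3 \right)}} \right)} = 1 - \frac{-348 - 1624 + - \frac{25}{3} \cdot 56 \left(12 + 56\right)}{\left(-25\right) \frac{1}{3}} = 1 - \frac{-348 - 1624 + \left(-25\right) \frac{1}{3} \cdot 56 \cdot 68}{\left(-25\right) \frac{1}{3}} = 1 - \frac{-348 - 1624 - \frac{1400}{3} \cdot 68}{- \frac{25}{3}} = 1 - - \frac{3 \left(-348 - 1624 - \frac{95200}{3}\right)}{25} = 1 - \left(- \frac{3}{25}\right) \left(- \frac{101116}{3}\right) = 1 - \frac{101116}{25} = - \frac{101091}{25}$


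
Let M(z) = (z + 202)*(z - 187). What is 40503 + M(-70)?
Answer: 6579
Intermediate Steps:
M(z) = (-187 + z)*(202 + z) (M(z) = (202 + z)*(-187 + z) = (-187 + z)*(202 + z))
40503 + M(-70) = 40503 + (-37774 + (-70)² + 15*(-70)) = 40503 + (-37774 + 4900 - 1050) = 40503 - 33924 = 6579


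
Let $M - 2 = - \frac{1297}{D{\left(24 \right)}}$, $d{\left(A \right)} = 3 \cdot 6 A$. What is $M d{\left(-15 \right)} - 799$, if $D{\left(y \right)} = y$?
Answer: $\frac{53009}{4} \approx 13252.0$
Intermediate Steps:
$d{\left(A \right)} = 18 A$
$M = - \frac{1249}{24}$ ($M = 2 - \frac{1297}{24} = - \frac{1249}{24} \approx -52.042$)
$M d{\left(-15 \right)} - 799 = - \frac{1249 \cdot 18 \left(-15\right)}{24} - 799 = \left(- \frac{1249}{24}\right) \left(-270\right) - 799 = \frac{56205}{4} - 799 = \frac{53009}{4}$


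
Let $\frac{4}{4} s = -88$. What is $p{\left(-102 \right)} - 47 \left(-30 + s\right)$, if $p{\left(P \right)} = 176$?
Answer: $5722$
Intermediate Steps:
$s = -88$
$p{\left(-102 \right)} - 47 \left(-30 + s\right) = 176 - 47 \left(-30 - 88\right) = 176 - -5546 = 176 + 5546 = 5722$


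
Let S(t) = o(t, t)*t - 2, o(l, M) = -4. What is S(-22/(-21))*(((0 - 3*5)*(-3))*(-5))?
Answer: 9750/7 ≈ 1392.9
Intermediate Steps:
S(t) = -2 - 4*t (S(t) = -4*t - 2 = -2 - 4*t)
S(-22/(-21))*(((0 - 3*5)*(-3))*(-5)) = (-2 - (-88)/(-21))*(((0 - 3*5)*(-3))*(-5)) = (-2 - (-88)*(-1)/21)*(((0 - 15)*(-3))*(-5)) = (-2 - 4*22/21)*(-15*(-3)*(-5)) = (-2 - 88/21)*(45*(-5)) = -130/21*(-225) = 9750/7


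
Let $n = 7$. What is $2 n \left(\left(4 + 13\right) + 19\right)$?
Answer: $504$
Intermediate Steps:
$2 n \left(\left(4 + 13\right) + 19\right) = 2 \cdot 7 \left(\left(4 + 13\right) + 19\right) = 2 \cdot 7 \left(17 + 19\right) = 2 \cdot 7 \cdot 36 = 2 \cdot 252 = 504$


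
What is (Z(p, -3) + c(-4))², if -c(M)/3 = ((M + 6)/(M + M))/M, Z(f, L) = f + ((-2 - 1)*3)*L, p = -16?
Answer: 29929/256 ≈ 116.91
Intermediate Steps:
Z(f, L) = f - 9*L (Z(f, L) = f + (-3*3)*L = f - 9*L)
c(M) = -3*(6 + M)/(2*M²) (c(M) = -3*(M + 6)/(M + M)/M = -3*(6 + M)/((2*M))/M = -3*(6 + M)*(1/(2*M))/M = -3*(6 + M)/(2*M)/M = -3*(6 + M)/(2*M²))
(Z(p, -3) + c(-4))² = ((-16 - 9*(-3)) + (3/2)*(-6 - 1*(-4))/(-4)²)² = ((-16 + 27) + (3/2)*(1/16)*(-6 + 4))² = (11 + (3/2)*(1/16)*(-2))² = (11 - 3/16)² = (173/16)² = 29929/256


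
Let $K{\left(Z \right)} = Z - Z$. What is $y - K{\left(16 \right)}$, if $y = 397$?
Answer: $397$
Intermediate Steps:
$K{\left(Z \right)} = 0$
$y - K{\left(16 \right)} = 397 - 0 = 397 + 0 = 397$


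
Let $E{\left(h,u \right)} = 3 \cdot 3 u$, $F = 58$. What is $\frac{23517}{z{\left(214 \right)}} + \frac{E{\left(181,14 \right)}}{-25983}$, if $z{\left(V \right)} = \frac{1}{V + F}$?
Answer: $\frac{18467053474}{2887} \approx 6.3966 \cdot 10^{6}$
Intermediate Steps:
$E{\left(h,u \right)} = 9 u$
$z{\left(V \right)} = \frac{1}{58 + V}$ ($z{\left(V \right)} = \frac{1}{V + 58} = \frac{1}{58 + V}$)
$\frac{23517}{z{\left(214 \right)}} + \frac{E{\left(181,14 \right)}}{-25983} = \frac{23517}{\frac{1}{58 + 214}} + \frac{9 \cdot 14}{-25983} = \frac{23517}{\frac{1}{272}} + 126 \left(- \frac{1}{25983}\right) = 23517 \frac{1}{\frac{1}{272}} - \frac{14}{2887} = 23517 \cdot 272 - \frac{14}{2887} = 6396624 - \frac{14}{2887} = \frac{18467053474}{2887}$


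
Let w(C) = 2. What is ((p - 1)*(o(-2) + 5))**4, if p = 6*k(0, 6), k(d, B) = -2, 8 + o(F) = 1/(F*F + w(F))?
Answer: 2385443281/1296 ≈ 1.8406e+6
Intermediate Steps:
o(F) = -8 + 1/(2 + F**2) (o(F) = -8 + 1/(F*F + 2) = -8 + 1/(F**2 + 2) = -8 + 1/(2 + F**2))
p = -12 (p = 6*(-2) = -12)
((p - 1)*(o(-2) + 5))**4 = ((-12 - 1)*((-15 - 8*(-2)**2)/(2 + (-2)**2) + 5))**4 = (-13*((-15 - 8*4)/(2 + 4) + 5))**4 = (-13*((-15 - 32)/6 + 5))**4 = (-13*((1/6)*(-47) + 5))**4 = (-13*(-47/6 + 5))**4 = (-13*(-17/6))**4 = (221/6)**4 = 2385443281/1296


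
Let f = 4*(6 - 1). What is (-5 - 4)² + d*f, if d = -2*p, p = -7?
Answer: 361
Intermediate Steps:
d = 14 (d = -2*(-7) = 14)
f = 20 (f = 4*5 = 20)
(-5 - 4)² + d*f = (-5 - 4)² + 14*20 = (-9)² + 280 = 81 + 280 = 361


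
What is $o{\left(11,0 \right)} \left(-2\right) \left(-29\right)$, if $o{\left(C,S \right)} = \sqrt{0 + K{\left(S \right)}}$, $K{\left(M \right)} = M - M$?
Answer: $0$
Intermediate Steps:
$K{\left(M \right)} = 0$
$o{\left(C,S \right)} = 0$ ($o{\left(C,S \right)} = \sqrt{0 + 0} = \sqrt{0} = 0$)
$o{\left(11,0 \right)} \left(-2\right) \left(-29\right) = 0 \left(-2\right) \left(-29\right) = 0 \left(-29\right) = 0$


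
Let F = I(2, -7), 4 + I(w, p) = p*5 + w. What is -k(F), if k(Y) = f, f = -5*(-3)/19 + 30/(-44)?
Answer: -45/418 ≈ -0.10766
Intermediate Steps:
I(w, p) = -4 + w + 5*p (I(w, p) = -4 + (p*5 + w) = -4 + (5*p + w) = -4 + (w + 5*p) = -4 + w + 5*p)
F = -37 (F = -4 + 2 + 5*(-7) = -4 + 2 - 35 = -37)
f = 45/418 (f = 15*(1/19) + 30*(-1/44) = 15/19 - 15/22 = 45/418 ≈ 0.10766)
k(Y) = 45/418
-k(F) = -1*45/418 = -45/418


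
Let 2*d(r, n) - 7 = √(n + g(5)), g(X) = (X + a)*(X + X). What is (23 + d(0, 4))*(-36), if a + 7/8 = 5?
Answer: -954 - 9*√381 ≈ -1129.7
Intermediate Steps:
a = 33/8 (a = -7/8 + 5 = 33/8 ≈ 4.1250)
g(X) = 2*X*(33/8 + X) (g(X) = (X + 33/8)*(X + X) = (33/8 + X)*(2*X) = 2*X*(33/8 + X))
d(r, n) = 7/2 + √(365/4 + n)/2 (d(r, n) = 7/2 + √(n + (¼)*5*(33 + 8*5))/2 = 7/2 + √(n + (¼)*5*(33 + 40))/2 = 7/2 + √(n + (¼)*5*73)/2 = 7/2 + √(n + 365/4)/2 = 7/2 + √(365/4 + n)/2)
(23 + d(0, 4))*(-36) = (23 + (7/2 + √(365 + 4*4)/4))*(-36) = (23 + (7/2 + √(365 + 16)/4))*(-36) = (23 + (7/2 + √381/4))*(-36) = (53/2 + √381/4)*(-36) = -954 - 9*√381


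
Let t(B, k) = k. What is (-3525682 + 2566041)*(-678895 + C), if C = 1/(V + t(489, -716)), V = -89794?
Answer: 58966855596624091/90510 ≈ 6.5149e+11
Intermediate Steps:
C = -1/90510 (C = 1/(-89794 - 716) = 1/(-90510) = -1/90510 ≈ -1.1048e-5)
(-3525682 + 2566041)*(-678895 + C) = (-3525682 + 2566041)*(-678895 - 1/90510) = -959641*(-61446786451/90510) = 58966855596624091/90510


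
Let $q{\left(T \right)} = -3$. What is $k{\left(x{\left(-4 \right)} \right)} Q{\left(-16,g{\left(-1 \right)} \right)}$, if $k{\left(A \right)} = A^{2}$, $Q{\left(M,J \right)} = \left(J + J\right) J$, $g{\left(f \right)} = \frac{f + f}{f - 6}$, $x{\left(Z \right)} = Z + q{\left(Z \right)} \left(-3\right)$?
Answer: $\frac{200}{49} \approx 4.0816$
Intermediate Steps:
$x{\left(Z \right)} = 9 + Z$ ($x{\left(Z \right)} = Z - -9 = Z + 9 = 9 + Z$)
$g{\left(f \right)} = \frac{2 f}{-6 + f}$
$Q{\left(M,J \right)} = 2 J^{2}$ ($Q{\left(M,J \right)} = 2 J J = 2 J^{2}$)
$k{\left(x{\left(-4 \right)} \right)} Q{\left(-16,g{\left(-1 \right)} \right)} = \left(9 - 4\right)^{2} \cdot 2 \left(2 \left(-1\right) \frac{1}{-6 - 1}\right)^{2} = 5^{2} \cdot 2 \left(2 \left(-1\right) \frac{1}{-7}\right)^{2} = 25 \cdot 2 \left(2 \left(-1\right) \left(- \frac{1}{7}\right)\right)^{2} = 25 \cdot 2 \left(\frac{2}{7}\right)^{2} = 25 \cdot 2 \cdot \frac{4}{49} = 25 \cdot \frac{8}{49} = \frac{200}{49}$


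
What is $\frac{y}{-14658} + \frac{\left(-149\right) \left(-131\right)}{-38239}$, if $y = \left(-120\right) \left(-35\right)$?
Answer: $- \frac{10636031}{13345411} \approx -0.79698$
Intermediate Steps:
$y = 4200$
$\frac{y}{-14658} + \frac{\left(-149\right) \left(-131\right)}{-38239} = \frac{4200}{-14658} + \frac{\left(-149\right) \left(-131\right)}{-38239} = 4200 \left(- \frac{1}{14658}\right) + 19519 \left(- \frac{1}{38239}\right) = - \frac{100}{349} - \frac{19519}{38239} = - \frac{10636031}{13345411}$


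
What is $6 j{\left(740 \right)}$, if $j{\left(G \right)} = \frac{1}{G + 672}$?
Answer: $\frac{3}{706} \approx 0.0042493$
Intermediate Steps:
$j{\left(G \right)} = \frac{1}{672 + G}$
$6 j{\left(740 \right)} = \frac{6}{672 + 740} = \frac{6}{1412} = 6 \cdot \frac{1}{1412} = \frac{3}{706}$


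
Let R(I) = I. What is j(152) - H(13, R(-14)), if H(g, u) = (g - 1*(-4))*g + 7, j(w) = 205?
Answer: -23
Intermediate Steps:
H(g, u) = 7 + g*(4 + g) (H(g, u) = (g + 4)*g + 7 = (4 + g)*g + 7 = g*(4 + g) + 7 = 7 + g*(4 + g))
j(152) - H(13, R(-14)) = 205 - (7 + 13**2 + 4*13) = 205 - (7 + 169 + 52) = 205 - 1*228 = 205 - 228 = -23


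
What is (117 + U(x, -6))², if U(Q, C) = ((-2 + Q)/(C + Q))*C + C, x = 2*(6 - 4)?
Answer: 13689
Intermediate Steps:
x = 4 (x = 2*2 = 4)
U(Q, C) = C + C*(-2 + Q)/(C + Q) (U(Q, C) = ((-2 + Q)/(C + Q))*C + C = C*(-2 + Q)/(C + Q) + C = C + C*(-2 + Q)/(C + Q))
(117 + U(x, -6))² = (117 - 6*(-2 - 6 + 2*4)/(-6 + 4))² = (117 - 6*(-2 - 6 + 8)/(-2))² = (117 - 6*(-½)*0)² = (117 + 0)² = 117² = 13689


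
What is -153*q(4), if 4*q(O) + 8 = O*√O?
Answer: 0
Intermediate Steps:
q(O) = -2 + O^(3/2)/4 (q(O) = -2 + (O*√O)/4 = -2 + O^(3/2)/4)
-153*q(4) = -153*(-2 + 4^(3/2)/4) = -153*(-2 + (¼)*8) = -153*(-2 + 2) = -153*0 = 0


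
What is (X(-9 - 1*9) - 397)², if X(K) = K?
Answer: 172225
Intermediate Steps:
(X(-9 - 1*9) - 397)² = ((-9 - 1*9) - 397)² = ((-9 - 9) - 397)² = (-18 - 397)² = (-415)² = 172225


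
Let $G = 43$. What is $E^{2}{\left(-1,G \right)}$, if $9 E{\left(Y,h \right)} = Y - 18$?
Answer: $\frac{361}{81} \approx 4.4568$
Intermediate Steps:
$E{\left(Y,h \right)} = -2 + \frac{Y}{9}$ ($E{\left(Y,h \right)} = \frac{Y - 18}{9} = \frac{-18 + Y}{9} = -2 + \frac{Y}{9}$)
$E^{2}{\left(-1,G \right)} = \left(-2 + \frac{1}{9} \left(-1\right)\right)^{2} = \left(-2 - \frac{1}{9}\right)^{2} = \left(- \frac{19}{9}\right)^{2} = \frac{361}{81}$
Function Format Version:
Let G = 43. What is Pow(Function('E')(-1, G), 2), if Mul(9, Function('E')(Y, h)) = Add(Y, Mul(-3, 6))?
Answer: Rational(361, 81) ≈ 4.4568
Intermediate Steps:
Function('E')(Y, h) = Add(-2, Mul(Rational(1, 9), Y)) (Function('E')(Y, h) = Mul(Rational(1, 9), Add(Y, Mul(-3, 6))) = Mul(Rational(1, 9), Add(Y, -18)) = Mul(Rational(1, 9), Add(-18, Y)) = Add(-2, Mul(Rational(1, 9), Y)))
Pow(Function('E')(-1, G), 2) = Pow(Add(-2, Mul(Rational(1, 9), -1)), 2) = Pow(Add(-2, Rational(-1, 9)), 2) = Pow(Rational(-19, 9), 2) = Rational(361, 81)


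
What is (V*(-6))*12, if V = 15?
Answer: -1080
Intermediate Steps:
(V*(-6))*12 = (15*(-6))*12 = -90*12 = -1080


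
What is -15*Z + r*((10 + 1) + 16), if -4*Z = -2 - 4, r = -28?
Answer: -1557/2 ≈ -778.50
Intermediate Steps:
Z = 3/2 (Z = -(-2 - 4)/4 = -¼*(-6) = 3/2 ≈ 1.5000)
-15*Z + r*((10 + 1) + 16) = -15*3/2 - 28*((10 + 1) + 16) = -45/2 - 28*(11 + 16) = -45/2 - 28*27 = -45/2 - 756 = -1557/2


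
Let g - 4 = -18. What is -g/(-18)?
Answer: -7/9 ≈ -0.77778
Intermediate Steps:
g = -14 (g = 4 - 18 = -14)
-g/(-18) = -(-14)/(-18) = -(-14)*(-1)/18 = -1*7/9 = -7/9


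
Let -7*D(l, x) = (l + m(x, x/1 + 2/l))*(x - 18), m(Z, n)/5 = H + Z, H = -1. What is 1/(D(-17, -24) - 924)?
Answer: -1/1776 ≈ -0.00056306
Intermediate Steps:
m(Z, n) = -5 + 5*Z (m(Z, n) = 5*(-1 + Z) = -5 + 5*Z)
D(l, x) = -(-18 + x)*(-5 + l + 5*x)/7 (D(l, x) = -(l + (-5 + 5*x))*(x - 18)/7 = -(-5 + l + 5*x)*(-18 + x)/7 = -(-18 + x)*(-5 + l + 5*x)/7)
1/(D(-17, -24) - 924) = 1/((-90/7 - 5/7*(-24)**2 + (18/7)*(-17) + (95/7)*(-24) - 1/7*(-17)*(-24)) - 924) = 1/((-90/7 - 5/7*576 - 306/7 - 2280/7 - 408/7) - 924) = 1/((-90/7 - 2880/7 - 306/7 - 2280/7 - 408/7) - 924) = 1/(-852 - 924) = 1/(-1776) = -1/1776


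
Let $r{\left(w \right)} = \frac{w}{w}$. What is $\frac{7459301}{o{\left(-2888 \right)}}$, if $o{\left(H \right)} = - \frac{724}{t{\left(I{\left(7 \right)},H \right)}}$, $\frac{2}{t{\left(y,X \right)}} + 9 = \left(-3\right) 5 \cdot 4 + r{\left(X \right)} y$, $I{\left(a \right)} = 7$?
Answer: $\frac{7459301}{22444} \approx 332.35$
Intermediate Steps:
$r{\left(w \right)} = 1$
$t{\left(y,X \right)} = \frac{2}{-69 + y}$ ($t{\left(y,X \right)} = \frac{2}{-9 + \left(\left(-3\right) 5 \cdot 4 + 1 y\right)} = \frac{2}{-9 + \left(\left(-15\right) 4 + y\right)} = \frac{2}{-9 + \left(-60 + y\right)} = \frac{2}{-69 + y}$)
$o{\left(H \right)} = 22444$ ($o{\left(H \right)} = - \frac{724}{2 \frac{1}{-69 + 7}} = - \frac{724}{2 \frac{1}{-62}} = - \frac{724}{2 \left(- \frac{1}{62}\right)} = - \frac{724}{- \frac{1}{31}} = \left(-724\right) \left(-31\right) = 22444$)
$\frac{7459301}{o{\left(-2888 \right)}} = \frac{7459301}{22444}$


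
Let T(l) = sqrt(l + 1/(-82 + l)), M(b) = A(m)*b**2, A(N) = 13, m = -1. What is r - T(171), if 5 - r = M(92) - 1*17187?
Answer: -92840 - 2*sqrt(338645)/89 ≈ -92853.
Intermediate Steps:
M(b) = 13*b**2
r = -92840 (r = 5 - (13*92**2 - 1*17187) = 5 - (13*8464 - 17187) = 5 - (110032 - 17187) = 5 - 1*92845 = 5 - 92845 = -92840)
r - T(171) = -92840 - sqrt((1 + 171*(-82 + 171))/(-82 + 171)) = -92840 - sqrt((1 + 171*89)/89) = -92840 - sqrt((1 + 15219)/89) = -92840 - sqrt((1/89)*15220) = -92840 - sqrt(15220/89) = -92840 - 2*sqrt(338645)/89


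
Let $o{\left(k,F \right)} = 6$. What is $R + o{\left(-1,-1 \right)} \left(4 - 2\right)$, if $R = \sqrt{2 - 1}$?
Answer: $13$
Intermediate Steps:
$R = 1$ ($R = \sqrt{1} = 1$)
$R + o{\left(-1,-1 \right)} \left(4 - 2\right) = 1 + 6 \left(4 - 2\right) = 1 + 6 \cdot 2 = 1 + 12 = 13$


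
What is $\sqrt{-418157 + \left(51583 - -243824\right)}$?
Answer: $5 i \sqrt{4910} \approx 350.36 i$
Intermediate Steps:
$\sqrt{-418157 + \left(51583 - -243824\right)} = \sqrt{-418157 + \left(51583 + 243824\right)} = \sqrt{-418157 + 295407} = \sqrt{-122750} = 5 i \sqrt{4910}$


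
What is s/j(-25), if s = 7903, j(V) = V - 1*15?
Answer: -7903/40 ≈ -197.57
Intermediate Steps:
j(V) = -15 + V (j(V) = V - 15 = -15 + V)
s/j(-25) = 7903/(-15 - 25) = 7903/(-40) = 7903*(-1/40) = -7903/40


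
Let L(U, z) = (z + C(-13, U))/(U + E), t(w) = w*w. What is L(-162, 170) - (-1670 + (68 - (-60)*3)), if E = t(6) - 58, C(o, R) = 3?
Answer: 261475/184 ≈ 1421.1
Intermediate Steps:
t(w) = w**2
E = -22 (E = 6**2 - 58 = 36 - 58 = -22)
L(U, z) = (3 + z)/(-22 + U) (L(U, z) = (z + 3)/(U - 22) = (3 + z)/(-22 + U))
L(-162, 170) - (-1670 + (68 - (-60)*3)) = (3 + 170)/(-22 - 162) - (-1670 + (68 - (-60)*3)) = 173/(-184) - (-1670 + (68 - 15*(-12))) = -1/184*173 - (-1670 + (68 + 180)) = -173/184 - (-1670 + 248) = -173/184 - 1*(-1422) = -173/184 + 1422 = 261475/184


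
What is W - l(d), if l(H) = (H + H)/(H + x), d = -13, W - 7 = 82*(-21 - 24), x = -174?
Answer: -688747/187 ≈ -3683.1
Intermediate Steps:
W = -3683 (W = 7 + 82*(-21 - 24) = 7 + 82*(-45) = 7 - 3690 = -3683)
l(H) = 2*H/(-174 + H) (l(H) = (H + H)/(H - 174) = (2*H)/(-174 + H) = 2*H/(-174 + H))
W - l(d) = -3683 - 2*(-13)/(-174 - 13) = -3683 - 2*(-13)/(-187) = -3683 - 2*(-13)*(-1)/187 = -3683 - 1*26/187 = -3683 - 26/187 = -688747/187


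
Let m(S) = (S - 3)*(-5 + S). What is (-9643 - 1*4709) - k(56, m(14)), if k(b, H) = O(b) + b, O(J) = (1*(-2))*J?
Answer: -14296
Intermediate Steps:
O(J) = -2*J
m(S) = (-5 + S)*(-3 + S) (m(S) = (-3 + S)*(-5 + S) = (-5 + S)*(-3 + S))
k(b, H) = -b (k(b, H) = -2*b + b = -b)
(-9643 - 1*4709) - k(56, m(14)) = (-9643 - 1*4709) - (-1)*56 = (-9643 - 4709) - 1*(-56) = -14352 + 56 = -14296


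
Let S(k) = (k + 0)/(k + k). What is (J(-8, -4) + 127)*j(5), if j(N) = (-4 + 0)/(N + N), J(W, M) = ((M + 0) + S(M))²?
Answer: -557/10 ≈ -55.700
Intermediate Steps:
S(k) = ½ (S(k) = k/((2*k)) = k*(1/(2*k)) = ½)
J(W, M) = (½ + M)² (J(W, M) = ((M + 0) + ½)² = (M + ½)² = (½ + M)²)
j(N) = -2/N (j(N) = -4*1/(2*N) = -2/N)
(J(-8, -4) + 127)*j(5) = ((1 + 2*(-4))²/4 + 127)*(-2/5) = ((1 - 8)²/4 + 127)*(-2*⅕) = ((¼)*(-7)² + 127)*(-⅖) = ((¼)*49 + 127)*(-⅖) = (49/4 + 127)*(-⅖) = (557/4)*(-⅖) = -557/10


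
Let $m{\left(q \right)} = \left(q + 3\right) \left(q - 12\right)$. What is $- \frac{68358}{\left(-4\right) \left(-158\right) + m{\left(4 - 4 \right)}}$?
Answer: $- \frac{34179}{298} \approx -114.69$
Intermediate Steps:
$m{\left(q \right)} = \left(-12 + q\right) \left(3 + q\right)$ ($m{\left(q \right)} = \left(3 + q\right) \left(-12 + q\right) = \left(-12 + q\right) \left(3 + q\right)$)
$- \frac{68358}{\left(-4\right) \left(-158\right) + m{\left(4 - 4 \right)}} = - \frac{68358}{\left(-4\right) \left(-158\right) - \left(36 - \left(4 - 4\right)^{2} + 9 \left(4 - 4\right)\right)} = - \frac{68358}{632 - \left(36 - 0^{2}\right)} = - \frac{68358}{632 + \left(-36 + 0 + 0\right)} = - \frac{68358}{632 - 36} = - \frac{68358}{596} = \left(-68358\right) \frac{1}{596} = - \frac{34179}{298}$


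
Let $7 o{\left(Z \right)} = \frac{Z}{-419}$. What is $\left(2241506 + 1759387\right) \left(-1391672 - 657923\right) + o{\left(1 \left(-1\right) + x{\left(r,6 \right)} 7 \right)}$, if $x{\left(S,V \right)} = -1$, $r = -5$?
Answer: $- \frac{24051216775686547}{2933} \approx -8.2002 \cdot 10^{12}$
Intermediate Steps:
$o{\left(Z \right)} = - \frac{Z}{2933}$ ($o{\left(Z \right)} = \frac{Z \frac{1}{-419}}{7} = \frac{Z \left(- \frac{1}{419}\right)}{7} = \frac{\left(- \frac{1}{419}\right) Z}{7} = - \frac{Z}{2933}$)
$\left(2241506 + 1759387\right) \left(-1391672 - 657923\right) + o{\left(1 \left(-1\right) + x{\left(r,6 \right)} 7 \right)} = \left(2241506 + 1759387\right) \left(-1391672 - 657923\right) - \frac{1 \left(-1\right) - 7}{2933} = 4000893 \left(-2049595\right) - \frac{-1 - 7}{2933} = -8200210288335 - - \frac{8}{2933} = -8200210288335 + \frac{8}{2933} = - \frac{24051216775686547}{2933}$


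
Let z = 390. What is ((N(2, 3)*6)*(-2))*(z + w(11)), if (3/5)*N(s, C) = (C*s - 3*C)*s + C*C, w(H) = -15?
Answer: -22500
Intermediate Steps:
N(s, C) = 5*C²/3 + 5*s*(-3*C + C*s)/3 (N(s, C) = 5*((C*s - 3*C)*s + C*C)/3 = 5*((-3*C + C*s)*s + C²)/3 = 5*(s*(-3*C + C*s) + C²)/3 = 5*(C² + s*(-3*C + C*s))/3 = 5*C²/3 + 5*s*(-3*C + C*s)/3)
((N(2, 3)*6)*(-2))*(z + w(11)) = ((((5/3)*3*(3 + 2² - 3*2))*6)*(-2))*(390 - 15) = ((((5/3)*3*(3 + 4 - 6))*6)*(-2))*375 = ((((5/3)*3*1)*6)*(-2))*375 = ((5*6)*(-2))*375 = (30*(-2))*375 = -60*375 = -22500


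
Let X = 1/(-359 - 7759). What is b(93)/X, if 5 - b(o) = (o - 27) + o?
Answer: 1250172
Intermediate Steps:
X = -1/8118 (X = 1/(-8118) = -1/8118 ≈ -0.00012318)
b(o) = 32 - 2*o (b(o) = 5 - ((o - 27) + o) = 5 - ((-27 + o) + o) = 5 - (-27 + 2*o) = 5 + (27 - 2*o) = 32 - 2*o)
b(93)/X = (32 - 2*93)/(-1/8118) = (32 - 186)*(-8118) = -154*(-8118) = 1250172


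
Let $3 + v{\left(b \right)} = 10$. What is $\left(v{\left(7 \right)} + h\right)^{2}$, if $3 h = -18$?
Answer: $1$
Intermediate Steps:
$h = -6$ ($h = \frac{1}{3} \left(-18\right) = -6$)
$v{\left(b \right)} = 7$ ($v{\left(b \right)} = -3 + 10 = 7$)
$\left(v{\left(7 \right)} + h\right)^{2} = \left(7 - 6\right)^{2} = 1^{2} = 1$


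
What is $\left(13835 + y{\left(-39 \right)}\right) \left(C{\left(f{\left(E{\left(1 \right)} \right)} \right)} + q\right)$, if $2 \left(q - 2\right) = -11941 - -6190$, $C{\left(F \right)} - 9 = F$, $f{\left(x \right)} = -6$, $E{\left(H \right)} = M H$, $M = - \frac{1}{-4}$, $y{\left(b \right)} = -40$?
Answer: $- \frac{79197095}{2} \approx -3.9599 \cdot 10^{7}$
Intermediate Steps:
$M = \frac{1}{4}$ ($M = \left(-1\right) \left(- \frac{1}{4}\right) = \frac{1}{4} \approx 0.25$)
$E{\left(H \right)} = \frac{H}{4}$
$C{\left(F \right)} = 9 + F$
$q = - \frac{5747}{2}$ ($q = 2 + \frac{-11941 - -6190}{2} = 2 + \frac{-11941 + 6190}{2} = 2 + \frac{1}{2} \left(-5751\right) = 2 - \frac{5751}{2} = - \frac{5747}{2} \approx -2873.5$)
$\left(13835 + y{\left(-39 \right)}\right) \left(C{\left(f{\left(E{\left(1 \right)} \right)} \right)} + q\right) = \left(13835 - 40\right) \left(\left(9 - 6\right) - \frac{5747}{2}\right) = 13795 \left(3 - \frac{5747}{2}\right) = 13795 \left(- \frac{5741}{2}\right) = - \frac{79197095}{2}$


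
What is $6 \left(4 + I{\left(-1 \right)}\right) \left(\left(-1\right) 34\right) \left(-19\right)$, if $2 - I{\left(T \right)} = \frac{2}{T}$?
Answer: $31008$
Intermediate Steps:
$I{\left(T \right)} = 2 - \frac{2}{T}$
$6 \left(4 + I{\left(-1 \right)}\right) \left(\left(-1\right) 34\right) \left(-19\right) = 6 \left(4 + \left(2 - \frac{2}{-1}\right)\right) \left(\left(-1\right) 34\right) \left(-19\right) = 6 \left(4 + \left(2 - -2\right)\right) \left(-34\right) \left(-19\right) = 6 \left(4 + \left(2 + 2\right)\right) \left(-34\right) \left(-19\right) = 6 \left(4 + 4\right) \left(-34\right) \left(-19\right) = 6 \cdot 8 \left(-34\right) \left(-19\right) = 48 \left(-34\right) \left(-19\right) = \left(-1632\right) \left(-19\right) = 31008$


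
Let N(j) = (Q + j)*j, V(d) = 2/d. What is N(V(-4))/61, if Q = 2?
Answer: -3/244 ≈ -0.012295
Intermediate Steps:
N(j) = j*(2 + j) (N(j) = (2 + j)*j = j*(2 + j))
N(V(-4))/61 = ((2/(-4))*(2 + 2/(-4)))/61 = ((2*(-¼))*(2 + 2*(-¼)))*(1/61) = -(2 - ½)/2*(1/61) = -½*3/2*(1/61) = -¾*1/61 = -3/244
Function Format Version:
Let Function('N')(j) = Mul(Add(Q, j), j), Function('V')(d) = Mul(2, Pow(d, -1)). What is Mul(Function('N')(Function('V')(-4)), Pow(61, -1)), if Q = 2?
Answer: Rational(-3, 244) ≈ -0.012295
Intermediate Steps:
Function('N')(j) = Mul(j, Add(2, j)) (Function('N')(j) = Mul(Add(2, j), j) = Mul(j, Add(2, j)))
Mul(Function('N')(Function('V')(-4)), Pow(61, -1)) = Mul(Mul(Mul(2, Pow(-4, -1)), Add(2, Mul(2, Pow(-4, -1)))), Pow(61, -1)) = Mul(Mul(Mul(2, Rational(-1, 4)), Add(2, Mul(2, Rational(-1, 4)))), Rational(1, 61)) = Mul(Mul(Rational(-1, 2), Add(2, Rational(-1, 2))), Rational(1, 61)) = Mul(Mul(Rational(-1, 2), Rational(3, 2)), Rational(1, 61)) = Mul(Rational(-3, 4), Rational(1, 61)) = Rational(-3, 244)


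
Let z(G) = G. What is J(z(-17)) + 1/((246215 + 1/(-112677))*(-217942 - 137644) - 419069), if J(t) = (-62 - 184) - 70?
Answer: -3117335880274729489/9864986962894357 ≈ -316.00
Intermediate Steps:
J(t) = -316 (J(t) = -246 - 70 = -316)
J(z(-17)) + 1/((246215 + 1/(-112677))*(-217942 - 137644) - 419069) = -316 + 1/((246215 + 1/(-112677))*(-217942 - 137644) - 419069) = -316 + 1/((246215 - 1/112677)*(-355586) - 419069) = -316 + 1/((27742767554/112677)*(-355586) - 419069) = -316 + 1/(-9864939743456644/112677 - 419069) = -316 + 1/(-9864986962894357/112677) = -316 - 112677/9864986962894357 = -3117335880274729489/9864986962894357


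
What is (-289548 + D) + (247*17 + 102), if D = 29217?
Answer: -256030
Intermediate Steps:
(-289548 + D) + (247*17 + 102) = (-289548 + 29217) + (247*17 + 102) = -260331 + (4199 + 102) = -260331 + 4301 = -256030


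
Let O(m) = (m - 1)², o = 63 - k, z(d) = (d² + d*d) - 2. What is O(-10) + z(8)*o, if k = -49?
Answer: 14233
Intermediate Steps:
z(d) = -2 + 2*d² (z(d) = (d² + d²) - 2 = 2*d² - 2 = -2 + 2*d²)
o = 112 (o = 63 - 1*(-49) = 63 + 49 = 112)
O(m) = (-1 + m)²
O(-10) + z(8)*o = (-1 - 10)² + (-2 + 2*8²)*112 = (-11)² + (-2 + 2*64)*112 = 121 + (-2 + 128)*112 = 121 + 126*112 = 121 + 14112 = 14233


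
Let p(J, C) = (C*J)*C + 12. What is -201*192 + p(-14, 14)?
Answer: -41324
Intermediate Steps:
p(J, C) = 12 + J*C² (p(J, C) = J*C² + 12 = 12 + J*C²)
-201*192 + p(-14, 14) = -201*192 + (12 - 14*14²) = -38592 + (12 - 14*196) = -38592 + (12 - 2744) = -38592 - 2732 = -41324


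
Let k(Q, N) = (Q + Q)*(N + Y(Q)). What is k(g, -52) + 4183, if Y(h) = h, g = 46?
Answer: 3631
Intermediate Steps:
k(Q, N) = 2*Q*(N + Q) (k(Q, N) = (Q + Q)*(N + Q) = (2*Q)*(N + Q) = 2*Q*(N + Q))
k(g, -52) + 4183 = 2*46*(-52 + 46) + 4183 = 2*46*(-6) + 4183 = -552 + 4183 = 3631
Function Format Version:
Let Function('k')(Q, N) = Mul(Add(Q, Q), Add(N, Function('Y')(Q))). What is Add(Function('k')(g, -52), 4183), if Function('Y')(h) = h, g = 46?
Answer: 3631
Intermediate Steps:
Function('k')(Q, N) = Mul(2, Q, Add(N, Q)) (Function('k')(Q, N) = Mul(Add(Q, Q), Add(N, Q)) = Mul(Mul(2, Q), Add(N, Q)) = Mul(2, Q, Add(N, Q)))
Add(Function('k')(g, -52), 4183) = Add(Mul(2, 46, Add(-52, 46)), 4183) = Add(Mul(2, 46, -6), 4183) = Add(-552, 4183) = 3631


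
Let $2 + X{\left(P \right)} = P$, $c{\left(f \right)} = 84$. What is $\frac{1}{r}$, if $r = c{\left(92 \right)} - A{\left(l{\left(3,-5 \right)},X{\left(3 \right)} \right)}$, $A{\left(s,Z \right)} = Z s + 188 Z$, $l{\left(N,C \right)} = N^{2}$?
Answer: $- \frac{1}{113} \approx -0.0088496$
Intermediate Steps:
$X{\left(P \right)} = -2 + P$
$A{\left(s,Z \right)} = 188 Z + Z s$
$r = -113$ ($r = 84 - \left(-2 + 3\right) \left(188 + 3^{2}\right) = 84 - 1 \left(188 + 9\right) = 84 - 1 \cdot 197 = 84 - 197 = -113$)
$\frac{1}{r} = \frac{1}{-113} = - \frac{1}{113}$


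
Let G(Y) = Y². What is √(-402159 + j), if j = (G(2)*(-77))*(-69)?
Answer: 3*I*√42323 ≈ 617.18*I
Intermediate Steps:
j = 21252 (j = (2²*(-77))*(-69) = (4*(-77))*(-69) = -308*(-69) = 21252)
√(-402159 + j) = √(-402159 + 21252) = √(-380907) = 3*I*√42323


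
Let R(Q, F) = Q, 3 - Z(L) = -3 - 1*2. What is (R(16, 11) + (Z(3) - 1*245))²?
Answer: 48841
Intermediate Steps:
Z(L) = 8 (Z(L) = 3 - (-3 - 1*2) = 3 - (-3 - 2) = 3 - 1*(-5) = 3 + 5 = 8)
(R(16, 11) + (Z(3) - 1*245))² = (16 + (8 - 1*245))² = (16 + (8 - 245))² = (16 - 237)² = (-221)² = 48841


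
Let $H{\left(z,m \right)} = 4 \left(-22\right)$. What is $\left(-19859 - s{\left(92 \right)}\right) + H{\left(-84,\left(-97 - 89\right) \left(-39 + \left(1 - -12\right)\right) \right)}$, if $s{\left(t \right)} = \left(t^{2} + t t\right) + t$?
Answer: $-36967$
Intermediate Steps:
$s{\left(t \right)} = t + 2 t^{2}$ ($s{\left(t \right)} = \left(t^{2} + t^{2}\right) + t = 2 t^{2} + t = t + 2 t^{2}$)
$H{\left(z,m \right)} = -88$
$\left(-19859 - s{\left(92 \right)}\right) + H{\left(-84,\left(-97 - 89\right) \left(-39 + \left(1 - -12\right)\right) \right)} = \left(-19859 - 92 \left(1 + 2 \cdot 92\right)\right) - 88 = \left(-19859 - 92 \left(1 + 184\right)\right) - 88 = \left(-19859 - 92 \cdot 185\right) - 88 = \left(-19859 - 17020\right) - 88 = -36879 - 88 = -36967$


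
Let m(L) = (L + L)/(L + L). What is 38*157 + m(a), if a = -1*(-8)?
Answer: 5967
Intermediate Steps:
a = 8
m(L) = 1 (m(L) = (2*L)/((2*L)) = (2*L)*(1/(2*L)) = 1)
38*157 + m(a) = 38*157 + 1 = 5966 + 1 = 5967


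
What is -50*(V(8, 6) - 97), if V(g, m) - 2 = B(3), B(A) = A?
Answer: 4600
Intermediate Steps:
V(g, m) = 5 (V(g, m) = 2 + 3 = 5)
-50*(V(8, 6) - 97) = -50*(5 - 97) = -50*(-92) = 4600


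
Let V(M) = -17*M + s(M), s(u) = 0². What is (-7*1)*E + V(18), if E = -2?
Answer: -292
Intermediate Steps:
s(u) = 0
V(M) = -17*M (V(M) = -17*M + 0 = -17*M)
(-7*1)*E + V(18) = -7*1*(-2) - 17*18 = -7*(-2) - 306 = 14 - 306 = -292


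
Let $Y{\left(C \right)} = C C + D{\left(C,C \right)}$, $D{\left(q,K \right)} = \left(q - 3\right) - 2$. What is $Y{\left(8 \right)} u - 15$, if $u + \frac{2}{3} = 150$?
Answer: $\frac{29971}{3} \approx 9990.3$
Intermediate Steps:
$D{\left(q,K \right)} = -5 + q$ ($D{\left(q,K \right)} = \left(-3 + q\right) - 2 = -5 + q$)
$u = \frac{448}{3}$ ($u = - \frac{2}{3} + 150 = \frac{448}{3} \approx 149.33$)
$Y{\left(C \right)} = -5 + C + C^{2}$ ($Y{\left(C \right)} = C C + \left(-5 + C\right) = C^{2} + \left(-5 + C\right) = -5 + C + C^{2}$)
$Y{\left(8 \right)} u - 15 = \left(-5 + 8 + 8^{2}\right) \frac{448}{3} - 15 = \left(-5 + 8 + 64\right) \frac{448}{3} - 15 = 67 \cdot \frac{448}{3} - 15 = \frac{30016}{3} - 15 = \frac{29971}{3}$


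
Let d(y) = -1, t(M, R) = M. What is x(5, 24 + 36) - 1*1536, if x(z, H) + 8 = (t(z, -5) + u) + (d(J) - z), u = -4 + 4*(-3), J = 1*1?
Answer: -1561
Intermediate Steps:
J = 1
u = -16 (u = -4 - 12 = -16)
x(z, H) = -25 (x(z, H) = -8 + ((z - 16) + (-1 - z)) = -8 + ((-16 + z) + (-1 - z)) = -8 - 17 = -25)
x(5, 24 + 36) - 1*1536 = -25 - 1*1536 = -25 - 1536 = -1561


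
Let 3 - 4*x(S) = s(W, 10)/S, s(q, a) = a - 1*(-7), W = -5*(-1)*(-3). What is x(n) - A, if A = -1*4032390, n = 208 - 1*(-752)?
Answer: 15484380463/3840 ≈ 4.0324e+6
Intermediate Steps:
n = 960 (n = 208 + 752 = 960)
W = -15 (W = 5*(-3) = -15)
s(q, a) = 7 + a (s(q, a) = a + 7 = 7 + a)
x(S) = ¾ - 17/(4*S) (x(S) = ¾ - (7 + 10)/(4*S) = ¾ - 17/(4*S))
A = -4032390
x(n) - A = (¼)*(-17 + 3*960)/960 - 1*(-4032390) = (¼)*(1/960)*(-17 + 2880) + 4032390 = (¼)*(1/960)*2863 + 4032390 = 2863/3840 + 4032390 = 15484380463/3840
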